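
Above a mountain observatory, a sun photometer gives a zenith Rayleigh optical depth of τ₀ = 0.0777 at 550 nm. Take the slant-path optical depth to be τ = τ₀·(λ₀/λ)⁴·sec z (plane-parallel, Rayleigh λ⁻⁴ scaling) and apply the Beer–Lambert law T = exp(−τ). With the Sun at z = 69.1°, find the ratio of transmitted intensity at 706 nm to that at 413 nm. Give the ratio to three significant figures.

Airmass: sec 69.1° = 2.8032.
τ(706 nm) = 0.0777 × (550/706)⁴ × 2.8032 = 0.0777 × 0.3683 × 2.8032 = 0.0802.
τ(413 nm) = 0.0777 × (550/413)⁴ × 2.8032 = 0.0777 × 3.1452 × 2.8032 = 0.6850.
T(706)/T(413) = exp(τ_B − τ_A) = exp(0.6048) = 1.8309.

1.83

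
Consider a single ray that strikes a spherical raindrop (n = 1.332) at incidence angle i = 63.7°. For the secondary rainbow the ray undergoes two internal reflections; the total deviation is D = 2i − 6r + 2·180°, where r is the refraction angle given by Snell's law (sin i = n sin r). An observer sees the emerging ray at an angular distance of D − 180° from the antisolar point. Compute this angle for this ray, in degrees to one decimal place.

53.6°

sin r = sin 63.7° / 1.332 = 0.8965/1.332 = 0.6730; r = 42.30°.
D = 2·63.7° − 6·42.30° + 2·180° = 127.40° − 253.81° + 360° = 233.59°.
Angle from antisolar point = D − 180° = 53.59°.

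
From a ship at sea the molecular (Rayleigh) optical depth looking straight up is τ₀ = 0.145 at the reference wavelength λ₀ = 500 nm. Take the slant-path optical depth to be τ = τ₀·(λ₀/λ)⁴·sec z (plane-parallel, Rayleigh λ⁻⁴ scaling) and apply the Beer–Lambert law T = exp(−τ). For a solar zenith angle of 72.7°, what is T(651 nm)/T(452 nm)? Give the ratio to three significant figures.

Airmass: sec 72.7° = 3.3628.
τ(651 nm) = 0.145 × (500/651)⁴ × 3.3628 = 0.145 × 0.3480 × 3.3628 = 0.1697.
τ(452 nm) = 0.145 × (500/452)⁴ × 3.3628 = 0.145 × 1.4974 × 3.3628 = 0.7301.
T(651)/T(452) = exp(τ_B − τ_A) = exp(0.5604) = 1.7514.

1.75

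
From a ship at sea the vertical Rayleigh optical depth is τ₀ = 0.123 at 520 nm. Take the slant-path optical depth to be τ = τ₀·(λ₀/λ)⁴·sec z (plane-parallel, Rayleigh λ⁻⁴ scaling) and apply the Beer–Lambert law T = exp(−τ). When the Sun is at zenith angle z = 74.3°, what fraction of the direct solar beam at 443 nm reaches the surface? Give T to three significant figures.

sec 74.3° = 3.6955.
τ = 0.123 × (520/443)⁴ × 3.6955 = 0.123 × 1.8984 × 3.6955 = 0.8629.
T = exp(−0.8629) = 0.4219.

0.422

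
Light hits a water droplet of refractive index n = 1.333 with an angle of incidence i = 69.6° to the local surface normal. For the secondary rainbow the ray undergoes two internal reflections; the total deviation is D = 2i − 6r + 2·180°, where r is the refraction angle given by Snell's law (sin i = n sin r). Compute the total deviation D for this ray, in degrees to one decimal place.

sin r = sin 69.6° / 1.333 = 0.9373/1.333 = 0.7031; r = 44.68°.
D = 2·69.6° − 6·44.68° + 2·180° = 139.20° − 268.08° + 360° = 231.12°.

231.1°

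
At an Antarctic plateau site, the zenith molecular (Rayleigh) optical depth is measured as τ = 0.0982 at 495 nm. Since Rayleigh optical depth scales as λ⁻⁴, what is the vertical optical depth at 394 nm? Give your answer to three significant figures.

τ(394 nm) = τ(495 nm) × (495/394)⁴ = 0.0982 × (1.2563)⁴ = 0.0982 × 2.4914 = 0.2447.

0.245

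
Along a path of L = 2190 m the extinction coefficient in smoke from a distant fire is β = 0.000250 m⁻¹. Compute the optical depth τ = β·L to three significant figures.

0.547

τ = β·L = 0.000250 × 2190 = 0.5475.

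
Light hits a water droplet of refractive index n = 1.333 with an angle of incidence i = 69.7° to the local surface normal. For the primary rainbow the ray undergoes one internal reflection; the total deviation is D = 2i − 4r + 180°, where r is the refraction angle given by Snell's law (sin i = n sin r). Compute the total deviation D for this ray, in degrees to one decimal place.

140.5°

sin r = sin 69.7° / 1.333 = 0.9379/1.333 = 0.7036; r = 44.72°.
D = 2·69.7° − 4·44.72° + 180° = 139.40° − 178.86° + 180° = 140.54°.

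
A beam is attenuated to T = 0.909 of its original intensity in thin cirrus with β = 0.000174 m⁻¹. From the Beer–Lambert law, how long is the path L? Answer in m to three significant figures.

548 m

Beer–Lambert: T = exp(−βL) ⇒ L = −ln(T)/β = −ln(0.909)/0.000174 = 0.0954/0.000174 = 548.3 m.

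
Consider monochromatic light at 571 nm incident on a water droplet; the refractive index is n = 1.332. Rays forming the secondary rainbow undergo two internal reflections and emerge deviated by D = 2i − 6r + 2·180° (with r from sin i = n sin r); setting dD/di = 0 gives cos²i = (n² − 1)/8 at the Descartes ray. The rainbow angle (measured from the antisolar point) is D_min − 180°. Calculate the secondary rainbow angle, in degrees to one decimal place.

cos²i = (1.77422 − 1)/8 = 0.09678; i = arccos(0.31109) = 71.875°.
sin r = sin 71.875°/1.332 = 0.71350; r = 45.520°.
D_min = 2·71.875° − 6·45.520° + 360° = 230.628°.
Rainbow angle = D_min − 180° = 50.628°.

50.6°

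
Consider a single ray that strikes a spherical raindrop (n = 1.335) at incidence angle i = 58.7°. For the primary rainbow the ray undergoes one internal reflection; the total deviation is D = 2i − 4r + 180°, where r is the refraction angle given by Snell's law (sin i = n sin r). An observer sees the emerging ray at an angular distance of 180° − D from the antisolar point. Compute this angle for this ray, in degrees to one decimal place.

sin r = sin 58.7° / 1.335 = 0.8545/1.335 = 0.6400; r = 39.80°.
D = 2·58.7° − 4·39.80° + 180° = 117.40° − 159.18° + 180° = 138.22°.
Angle from antisolar point = 180° − D = 41.78°.

41.8°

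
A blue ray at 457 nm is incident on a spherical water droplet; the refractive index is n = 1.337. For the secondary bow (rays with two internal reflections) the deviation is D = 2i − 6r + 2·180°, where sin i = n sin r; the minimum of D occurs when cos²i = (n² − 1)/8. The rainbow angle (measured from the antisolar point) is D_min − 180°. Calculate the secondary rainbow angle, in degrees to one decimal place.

51.9°

cos²i = (1.78757 − 1)/8 = 0.09845; i = arccos(0.31376) = 71.714°.
sin r = sin 71.714°/1.337 = 0.71017; r = 45.249°.
D_min = 2·71.714° − 6·45.249° + 360° = 231.934°.
Rainbow angle = D_min − 180° = 51.934°.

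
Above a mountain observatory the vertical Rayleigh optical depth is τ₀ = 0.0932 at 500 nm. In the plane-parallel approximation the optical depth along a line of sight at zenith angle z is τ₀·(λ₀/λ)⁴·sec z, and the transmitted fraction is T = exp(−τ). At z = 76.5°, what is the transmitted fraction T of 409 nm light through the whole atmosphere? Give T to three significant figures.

0.410

sec 76.5° = 4.2837.
τ = 0.0932 × (500/409)⁴ × 4.2837 = 0.0932 × 2.2335 × 4.2837 = 0.8917.
T = exp(−0.8917) = 0.4100.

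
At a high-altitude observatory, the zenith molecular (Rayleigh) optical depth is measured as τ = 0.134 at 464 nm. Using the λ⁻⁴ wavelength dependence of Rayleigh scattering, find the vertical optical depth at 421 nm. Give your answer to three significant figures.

τ(421 nm) = τ(464 nm) × (464/421)⁴ = 0.134 × (1.1021)⁴ = 0.134 × 1.4755 = 0.1977.

0.198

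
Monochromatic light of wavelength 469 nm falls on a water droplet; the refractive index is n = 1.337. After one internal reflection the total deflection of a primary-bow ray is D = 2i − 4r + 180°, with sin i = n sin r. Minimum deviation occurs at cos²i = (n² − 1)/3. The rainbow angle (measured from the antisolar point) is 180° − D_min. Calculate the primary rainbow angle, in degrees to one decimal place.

cos²i = (1.78757 − 1)/3 = 0.26252; i = arccos(0.51237) = 59.178°.
sin r = sin 59.178°/1.337 = 0.64231; r = 39.964°.
D_min = 2·59.178° − 4·39.964° + 180° = 138.500°.
Rainbow angle = 180° − D_min = 41.500°.

41.5°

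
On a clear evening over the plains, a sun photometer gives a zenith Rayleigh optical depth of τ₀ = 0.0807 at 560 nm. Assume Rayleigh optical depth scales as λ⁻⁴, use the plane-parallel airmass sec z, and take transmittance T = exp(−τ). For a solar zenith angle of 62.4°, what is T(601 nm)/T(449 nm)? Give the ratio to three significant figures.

Airmass: sec 62.4° = 2.1584.
τ(601 nm) = 0.0807 × (560/601)⁴ × 2.1584 = 0.0807 × 0.7538 × 2.1584 = 0.1313.
τ(449 nm) = 0.0807 × (560/449)⁴ × 2.1584 = 0.0807 × 2.4197 × 2.1584 = 0.4215.
T(601)/T(449) = exp(τ_B − τ_A) = exp(0.2902) = 1.3367.

1.34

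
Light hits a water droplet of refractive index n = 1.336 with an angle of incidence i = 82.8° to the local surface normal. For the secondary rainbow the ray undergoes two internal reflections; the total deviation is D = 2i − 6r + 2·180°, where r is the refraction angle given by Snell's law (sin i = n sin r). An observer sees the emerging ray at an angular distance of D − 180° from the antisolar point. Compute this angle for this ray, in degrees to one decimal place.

57.9°

sin r = sin 82.8° / 1.336 = 0.9921/1.336 = 0.7426; r = 47.95°.
D = 2·82.8° − 6·47.95° + 2·180° = 165.60° − 287.72° + 360° = 237.88°.
Angle from antisolar point = D − 180° = 57.88°.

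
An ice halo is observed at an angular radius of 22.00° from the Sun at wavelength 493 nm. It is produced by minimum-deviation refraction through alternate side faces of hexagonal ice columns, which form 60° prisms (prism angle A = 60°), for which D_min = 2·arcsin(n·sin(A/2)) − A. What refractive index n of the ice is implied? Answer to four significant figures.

1.312

Rearranging: n = sin((D_min + A)/2) / sin(A/2).
(D_min + A)/2 = (22.00° + 60°)/2 = 41.000°.
n = sin 41.000° / sin 30° = 0.6561 / 0.5000 = 1.3121.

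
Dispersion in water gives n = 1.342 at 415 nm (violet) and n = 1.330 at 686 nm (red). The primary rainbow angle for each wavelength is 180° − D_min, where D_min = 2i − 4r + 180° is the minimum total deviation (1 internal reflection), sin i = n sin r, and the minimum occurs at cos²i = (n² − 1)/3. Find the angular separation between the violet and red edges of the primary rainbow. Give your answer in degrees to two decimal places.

At 415 nm (n = 1.342): cos²i = 0.26699 → i = 58.888°, r = 39.641°, D_min = 139.213°, rainbow angle = 40.787°.
At 686 nm (n = 1.330): cos²i = 0.25630 → i = 59.585°, r = 40.422°, D_min = 137.484°, rainbow angle = 42.516°.
Angular width = |40.787° − 42.516°| = 1.729°.

1.73°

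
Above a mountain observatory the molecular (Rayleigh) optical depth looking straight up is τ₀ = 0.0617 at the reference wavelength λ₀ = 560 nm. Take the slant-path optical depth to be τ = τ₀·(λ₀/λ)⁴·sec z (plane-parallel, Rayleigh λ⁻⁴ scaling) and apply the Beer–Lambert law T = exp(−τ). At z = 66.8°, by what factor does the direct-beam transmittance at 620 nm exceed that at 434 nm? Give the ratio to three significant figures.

1.39

Airmass: sec 66.8° = 2.5384.
τ(620 nm) = 0.0617 × (560/620)⁴ × 2.5384 = 0.0617 × 0.6656 × 2.5384 = 0.1042.
τ(434 nm) = 0.0617 × (560/434)⁴ × 2.5384 = 0.0617 × 2.7720 × 2.5384 = 0.4342.
T(620)/T(434) = exp(τ_B − τ_A) = exp(0.3299) = 1.3909.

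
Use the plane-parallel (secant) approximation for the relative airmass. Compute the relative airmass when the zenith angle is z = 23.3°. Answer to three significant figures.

X = sec z = 1/cos 23.3° = 1/0.9184 = 1.0888.

1.09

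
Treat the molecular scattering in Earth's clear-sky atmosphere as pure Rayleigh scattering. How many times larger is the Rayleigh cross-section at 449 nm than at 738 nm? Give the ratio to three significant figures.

Rayleigh scattering ∝ λ⁻⁴, so the ratio of coefficients is the inverse fourth power of the wavelength ratio.
σ(449)/σ(738) = (738/449)⁴ = (1.6437)⁴ = 7.299.

7.30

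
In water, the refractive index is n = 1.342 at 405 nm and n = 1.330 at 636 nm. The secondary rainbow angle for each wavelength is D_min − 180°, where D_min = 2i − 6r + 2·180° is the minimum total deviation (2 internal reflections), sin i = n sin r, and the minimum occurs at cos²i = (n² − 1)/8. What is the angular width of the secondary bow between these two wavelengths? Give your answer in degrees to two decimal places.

3.12°

At 405 nm (n = 1.342): cos²i = 0.10012 → i = 71.554°, r = 44.981°, D_min = 233.222°, rainbow angle = 53.222°.
At 636 nm (n = 1.330): cos²i = 0.09611 → i = 71.940°, r = 45.630°, D_min = 230.101°, rainbow angle = 50.101°.
Angular width = |53.222° − 50.101°| = 3.121°.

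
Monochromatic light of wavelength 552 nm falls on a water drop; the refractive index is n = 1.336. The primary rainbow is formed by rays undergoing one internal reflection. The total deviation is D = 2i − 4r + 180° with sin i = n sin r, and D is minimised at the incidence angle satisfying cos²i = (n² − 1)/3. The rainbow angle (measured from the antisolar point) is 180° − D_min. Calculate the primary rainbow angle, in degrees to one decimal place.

41.6°

cos²i = (1.78490 − 1)/3 = 0.26163; i = arccos(0.51150) = 59.236°.
sin r = sin 59.236°/1.336 = 0.64318; r = 40.029°.
D_min = 2·59.236° − 4·40.029° + 180° = 138.356°.
Rainbow angle = 180° − D_min = 41.644°.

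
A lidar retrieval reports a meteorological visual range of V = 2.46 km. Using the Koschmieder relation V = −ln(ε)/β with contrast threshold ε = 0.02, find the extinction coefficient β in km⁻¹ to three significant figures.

1.59 km⁻¹

β = −ln(0.02) / V = 3.912 / 2.46 = 1.5903 km⁻¹.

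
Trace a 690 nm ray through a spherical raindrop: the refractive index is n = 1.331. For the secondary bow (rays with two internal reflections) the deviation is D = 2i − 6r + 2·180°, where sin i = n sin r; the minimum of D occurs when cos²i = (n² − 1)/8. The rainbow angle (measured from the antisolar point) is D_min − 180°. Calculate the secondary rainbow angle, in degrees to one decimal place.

50.4°

cos²i = (1.77156 − 1)/8 = 0.09645; i = arccos(0.31056) = 71.907°.
sin r = sin 71.907°/1.331 = 0.71417; r = 45.575°.
D_min = 2·71.907° − 6·45.575° + 360° = 230.365°.
Rainbow angle = D_min − 180° = 50.365°.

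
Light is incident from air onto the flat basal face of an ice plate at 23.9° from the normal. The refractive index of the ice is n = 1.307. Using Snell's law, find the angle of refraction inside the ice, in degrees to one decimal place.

Snell: sin θ_r = sin θ_i / n = sin 23.9° / 1.307 = 0.4051 / 1.307 = 0.3100.
θ_r = arcsin(0.3100) = 18.06°.

18.1°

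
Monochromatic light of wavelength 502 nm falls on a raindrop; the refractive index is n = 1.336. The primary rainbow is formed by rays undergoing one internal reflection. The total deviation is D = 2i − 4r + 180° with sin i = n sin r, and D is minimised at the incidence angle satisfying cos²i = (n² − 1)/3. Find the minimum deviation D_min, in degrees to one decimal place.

138.4°

cos²i = (1.78490 − 1)/3 = 0.26163; i = arccos(0.51150) = 59.236°.
sin r = sin 59.236°/1.336 = 0.64318; r = 40.029°.
D_min = 2·59.236° − 4·40.029° + 180° = 138.356°.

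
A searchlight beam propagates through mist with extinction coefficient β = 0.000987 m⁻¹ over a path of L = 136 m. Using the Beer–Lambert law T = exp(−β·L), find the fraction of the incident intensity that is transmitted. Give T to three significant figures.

τ = β·L = 0.000987 × 136 = 0.1342.
T = exp(−0.1342) = 0.8744.

0.874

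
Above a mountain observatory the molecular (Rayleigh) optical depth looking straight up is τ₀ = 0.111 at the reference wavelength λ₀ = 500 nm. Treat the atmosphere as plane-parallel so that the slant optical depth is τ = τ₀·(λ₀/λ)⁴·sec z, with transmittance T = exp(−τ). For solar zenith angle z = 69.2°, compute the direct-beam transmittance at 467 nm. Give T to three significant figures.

sec 69.2° = 2.8161.
τ = 0.111 × (500/467)⁴ × 2.8161 = 0.111 × 1.3141 × 2.8161 = 0.4107.
T = exp(−0.4107) = 0.6632.

0.663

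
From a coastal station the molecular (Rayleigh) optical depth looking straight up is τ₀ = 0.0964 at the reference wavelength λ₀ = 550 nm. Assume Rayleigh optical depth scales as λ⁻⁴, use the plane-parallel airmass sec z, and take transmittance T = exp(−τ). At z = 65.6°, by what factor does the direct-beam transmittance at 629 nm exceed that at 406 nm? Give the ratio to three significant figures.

Airmass: sec 65.6° = 2.4207.
τ(629 nm) = 0.0964 × (550/629)⁴ × 2.4207 = 0.0964 × 0.5846 × 2.4207 = 0.1364.
τ(406 nm) = 0.0964 × (550/406)⁴ × 2.4207 = 0.0964 × 3.3678 × 2.4207 = 0.7859.
T(629)/T(406) = exp(τ_B − τ_A) = exp(0.6495) = 1.9145.

1.91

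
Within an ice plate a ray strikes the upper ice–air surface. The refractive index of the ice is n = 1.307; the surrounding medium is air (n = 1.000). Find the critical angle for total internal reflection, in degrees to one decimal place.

49.9°

sin θ_c = n_air / n = 1.000 / 1.307 = 0.7651.
θ_c = arcsin(0.7651) = 49.92°.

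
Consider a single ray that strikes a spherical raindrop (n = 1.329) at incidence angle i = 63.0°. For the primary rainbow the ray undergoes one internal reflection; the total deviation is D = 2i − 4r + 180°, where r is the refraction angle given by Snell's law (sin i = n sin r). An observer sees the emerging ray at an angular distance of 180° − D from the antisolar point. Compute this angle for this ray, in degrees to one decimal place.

sin r = sin 63.0° / 1.329 = 0.8910/1.329 = 0.6704; r = 42.10°.
D = 2·63.0° − 4·42.10° + 180° = 126.00° − 168.40° + 180° = 137.60°.
Angle from antisolar point = 180° − D = 42.40°.

42.4°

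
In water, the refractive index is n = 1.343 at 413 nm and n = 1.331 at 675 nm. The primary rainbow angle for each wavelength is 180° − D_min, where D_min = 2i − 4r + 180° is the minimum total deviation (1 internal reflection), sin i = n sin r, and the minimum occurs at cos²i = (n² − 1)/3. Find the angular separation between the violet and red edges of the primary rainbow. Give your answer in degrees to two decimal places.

1.72°

At 413 nm (n = 1.343): cos²i = 0.26788 → i = 58.830°, r = 39.577°, D_min = 139.354°, rainbow angle = 40.646°.
At 675 nm (n = 1.331): cos²i = 0.25719 → i = 59.527°, r = 40.356°, D_min = 137.630°, rainbow angle = 42.370°.
Angular width = |40.646° − 42.370°| = 1.724°.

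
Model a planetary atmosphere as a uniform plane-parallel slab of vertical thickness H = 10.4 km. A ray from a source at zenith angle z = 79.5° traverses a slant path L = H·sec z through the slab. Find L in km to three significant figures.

sec z = 1/cos 79.5° = 5.4874.
L = 10.4 × 5.4874 = 57.069 km.

57.1 km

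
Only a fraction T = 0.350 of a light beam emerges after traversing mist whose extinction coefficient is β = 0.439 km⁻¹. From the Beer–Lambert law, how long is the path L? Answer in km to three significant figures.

Beer–Lambert: T = exp(−βL) ⇒ L = −ln(T)/β = −ln(0.350)/0.439 = 1.0498/0.439 = 2.391 km.

2.39 km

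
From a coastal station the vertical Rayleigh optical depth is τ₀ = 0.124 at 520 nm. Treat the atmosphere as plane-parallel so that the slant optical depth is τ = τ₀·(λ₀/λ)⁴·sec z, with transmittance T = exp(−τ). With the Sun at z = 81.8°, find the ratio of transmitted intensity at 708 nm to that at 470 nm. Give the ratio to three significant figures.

Airmass: sec 81.8° = 7.0112.
τ(708 nm) = 0.124 × (520/708)⁴ × 7.0112 = 0.124 × 0.2910 × 7.0112 = 0.2530.
τ(470 nm) = 0.124 × (520/470)⁴ × 7.0112 = 0.124 × 1.4984 × 7.0112 = 1.3027.
T(708)/T(470) = exp(τ_B − τ_A) = exp(1.0497) = 2.8568.

2.86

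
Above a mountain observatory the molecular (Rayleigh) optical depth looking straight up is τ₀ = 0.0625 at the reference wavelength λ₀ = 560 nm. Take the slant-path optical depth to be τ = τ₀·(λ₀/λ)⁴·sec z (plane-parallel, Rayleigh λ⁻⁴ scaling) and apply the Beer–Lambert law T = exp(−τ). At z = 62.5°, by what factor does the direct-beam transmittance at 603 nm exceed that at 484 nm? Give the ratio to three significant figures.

Airmass: sec 62.5° = 2.1657.
τ(603 nm) = 0.0625 × (560/603)⁴ × 2.1657 = 0.0625 × 0.7438 × 2.1657 = 0.1007.
τ(484 nm) = 0.0625 × (560/484)⁴ × 2.1657 = 0.0625 × 1.7921 × 2.1657 = 0.2426.
T(603)/T(484) = exp(τ_B − τ_A) = exp(0.1419) = 1.1525.

1.15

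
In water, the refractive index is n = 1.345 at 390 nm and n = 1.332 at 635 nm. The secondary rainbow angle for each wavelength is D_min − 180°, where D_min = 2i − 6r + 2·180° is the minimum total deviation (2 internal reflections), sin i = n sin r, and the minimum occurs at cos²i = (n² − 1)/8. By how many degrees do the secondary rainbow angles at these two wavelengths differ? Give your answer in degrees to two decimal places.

3.36°

At 390 nm (n = 1.345): cos²i = 0.10113 → i = 71.458°, r = 44.821°, D_min = 233.987°, rainbow angle = 53.987°.
At 635 nm (n = 1.332): cos²i = 0.09678 → i = 71.875°, r = 45.520°, D_min = 230.628°, rainbow angle = 50.628°.
Angular width = |53.987° − 50.628°| = 3.359°.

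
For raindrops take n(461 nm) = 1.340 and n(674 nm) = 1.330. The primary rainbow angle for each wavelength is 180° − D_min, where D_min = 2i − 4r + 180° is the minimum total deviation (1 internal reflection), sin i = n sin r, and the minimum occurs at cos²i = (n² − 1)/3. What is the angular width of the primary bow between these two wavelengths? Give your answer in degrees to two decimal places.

1.45°

At 461 nm (n = 1.340): cos²i = 0.26520 → i = 59.004°, r = 39.770°, D_min = 138.929°, rainbow angle = 41.071°.
At 674 nm (n = 1.330): cos²i = 0.25630 → i = 59.585°, r = 40.422°, D_min = 137.484°, rainbow angle = 42.516°.
Angular width = |41.071° − 42.516°| = 1.445°.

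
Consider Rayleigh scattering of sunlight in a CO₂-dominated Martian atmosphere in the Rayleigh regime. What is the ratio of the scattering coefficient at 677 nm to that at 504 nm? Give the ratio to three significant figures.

0.307

Rayleigh scattering ∝ λ⁻⁴, so the ratio of coefficients is the inverse fourth power of the wavelength ratio.
σ(677)/σ(504) = (504/677)⁴ = (0.7445)⁴ = 0.3072.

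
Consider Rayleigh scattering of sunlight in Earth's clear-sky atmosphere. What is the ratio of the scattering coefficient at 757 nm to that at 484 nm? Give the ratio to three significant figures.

0.167

Rayleigh scattering ∝ λ⁻⁴, so the ratio of coefficients is the inverse fourth power of the wavelength ratio.
σ(757)/σ(484) = (484/757)⁴ = (0.6394)⁴ = 0.1671.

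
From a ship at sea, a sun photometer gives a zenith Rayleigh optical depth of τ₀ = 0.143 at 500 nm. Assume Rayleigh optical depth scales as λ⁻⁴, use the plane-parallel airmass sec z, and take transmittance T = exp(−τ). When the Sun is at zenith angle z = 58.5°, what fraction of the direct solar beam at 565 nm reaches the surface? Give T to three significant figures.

sec 58.5° = 1.9139.
τ = 0.143 × (500/565)⁴ × 1.9139 = 0.143 × 0.6133 × 1.9139 = 0.1679.
T = exp(−0.1679) = 0.8455.

0.845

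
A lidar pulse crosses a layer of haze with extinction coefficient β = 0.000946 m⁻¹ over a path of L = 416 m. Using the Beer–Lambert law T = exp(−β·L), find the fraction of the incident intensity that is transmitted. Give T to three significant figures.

τ = β·L = 0.000946 × 416 = 0.3935.
T = exp(−0.3935) = 0.6747.

0.675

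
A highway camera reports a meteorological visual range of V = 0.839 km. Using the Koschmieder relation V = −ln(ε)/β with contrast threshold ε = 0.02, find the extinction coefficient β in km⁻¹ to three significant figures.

β = −ln(0.02) / V = 3.912 / 0.839 = 4.6627 km⁻¹.

4.66 km⁻¹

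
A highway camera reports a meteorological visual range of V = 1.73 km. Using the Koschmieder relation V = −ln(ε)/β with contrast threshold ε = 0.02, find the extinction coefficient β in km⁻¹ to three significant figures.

β = −ln(0.02) / V = 3.912 / 1.73 = 2.2613 km⁻¹.

2.26 km⁻¹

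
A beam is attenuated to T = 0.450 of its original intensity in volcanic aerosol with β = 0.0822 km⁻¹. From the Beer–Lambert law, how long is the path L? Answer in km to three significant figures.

Beer–Lambert: T = exp(−βL) ⇒ L = −ln(T)/β = −ln(0.450)/0.0822 = 0.7985/0.0822 = 9.714 km.

9.71 km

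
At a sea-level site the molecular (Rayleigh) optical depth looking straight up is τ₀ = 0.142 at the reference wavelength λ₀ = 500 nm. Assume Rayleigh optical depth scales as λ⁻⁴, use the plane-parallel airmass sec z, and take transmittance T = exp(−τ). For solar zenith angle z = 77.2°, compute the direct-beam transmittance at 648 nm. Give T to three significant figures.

sec 77.2° = 4.5137.
τ = 0.142 × (500/648)⁴ × 4.5137 = 0.142 × 0.3545 × 4.5137 = 0.2272.
T = exp(−0.2272) = 0.7968.

0.797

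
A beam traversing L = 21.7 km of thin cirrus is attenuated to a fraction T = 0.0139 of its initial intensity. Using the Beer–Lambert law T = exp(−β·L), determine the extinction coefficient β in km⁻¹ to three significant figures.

Beer–Lambert: T = exp(−βL) ⇒ β = −ln(T)/L = −ln(0.0139)/21.7 = 4.2759/21.7 = 0.197 km⁻¹.

0.197 km⁻¹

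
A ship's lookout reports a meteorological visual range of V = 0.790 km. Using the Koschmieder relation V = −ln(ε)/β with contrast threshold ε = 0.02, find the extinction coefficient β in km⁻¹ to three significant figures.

4.95 km⁻¹

β = −ln(0.02) / V = 3.912 / 0.790 = 4.9519 km⁻¹.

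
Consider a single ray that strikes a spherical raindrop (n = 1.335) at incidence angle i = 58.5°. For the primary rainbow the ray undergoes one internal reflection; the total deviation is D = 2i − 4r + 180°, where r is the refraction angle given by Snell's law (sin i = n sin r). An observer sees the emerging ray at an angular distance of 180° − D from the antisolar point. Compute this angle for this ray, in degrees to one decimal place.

sin r = sin 58.5° / 1.335 = 0.8526/1.335 = 0.6387; r = 39.69°.
D = 2·58.5° − 4·39.69° + 180° = 117.00° − 158.77° + 180° = 138.23°.
Angle from antisolar point = 180° − D = 41.77°.

41.8°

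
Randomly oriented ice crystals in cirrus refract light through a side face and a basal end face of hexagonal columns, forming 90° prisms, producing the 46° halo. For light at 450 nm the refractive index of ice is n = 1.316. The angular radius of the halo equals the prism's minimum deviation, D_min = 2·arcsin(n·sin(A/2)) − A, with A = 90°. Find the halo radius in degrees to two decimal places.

n·sin(A/2) = 1.316 × sin 45° = 1.316 × 0.7071 = 0.9306.
D_min = 2·arcsin(0.9306) − 90° = 2 × 68.521° − 90° = 47.042°.

47.04°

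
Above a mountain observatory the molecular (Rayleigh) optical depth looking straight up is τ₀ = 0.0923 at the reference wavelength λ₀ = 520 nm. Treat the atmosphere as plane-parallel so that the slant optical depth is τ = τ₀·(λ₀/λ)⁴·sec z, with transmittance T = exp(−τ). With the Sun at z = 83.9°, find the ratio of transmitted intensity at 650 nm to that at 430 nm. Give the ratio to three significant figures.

4.49

Airmass: sec 83.9° = 9.4105.
τ(650 nm) = 0.0923 × (520/650)⁴ × 9.4105 = 0.0923 × 0.4096 × 9.4105 = 0.3558.
τ(430 nm) = 0.0923 × (520/430)⁴ × 9.4105 = 0.0923 × 2.1386 × 9.4105 = 1.8576.
T(650)/T(430) = exp(τ_B − τ_A) = exp(1.5018) = 4.4899.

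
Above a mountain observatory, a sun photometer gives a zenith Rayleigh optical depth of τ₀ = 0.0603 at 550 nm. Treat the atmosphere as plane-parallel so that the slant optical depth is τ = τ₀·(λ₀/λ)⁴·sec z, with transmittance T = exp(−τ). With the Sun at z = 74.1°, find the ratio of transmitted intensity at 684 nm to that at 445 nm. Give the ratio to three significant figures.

Airmass: sec 74.1° = 3.6502.
τ(684 nm) = 0.0603 × (550/684)⁴ × 3.6502 = 0.0603 × 0.4180 × 3.6502 = 0.0920.
τ(445 nm) = 0.0603 × (550/445)⁴ × 3.6502 = 0.0603 × 2.3335 × 3.6502 = 0.5136.
T(684)/T(445) = exp(τ_B − τ_A) = exp(0.4216) = 1.5244.

1.52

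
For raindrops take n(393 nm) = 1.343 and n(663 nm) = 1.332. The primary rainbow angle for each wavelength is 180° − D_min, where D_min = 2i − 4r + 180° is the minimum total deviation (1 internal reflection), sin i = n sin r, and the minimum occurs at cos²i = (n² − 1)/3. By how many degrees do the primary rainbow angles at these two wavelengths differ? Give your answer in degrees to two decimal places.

1.58°

At 393 nm (n = 1.343): cos²i = 0.26788 → i = 58.830°, r = 39.577°, D_min = 139.354°, rainbow angle = 40.646°.
At 663 nm (n = 1.332): cos²i = 0.25807 → i = 59.469°, r = 40.290°, D_min = 137.776°, rainbow angle = 42.224°.
Angular width = |40.646° − 42.224°| = 1.578°.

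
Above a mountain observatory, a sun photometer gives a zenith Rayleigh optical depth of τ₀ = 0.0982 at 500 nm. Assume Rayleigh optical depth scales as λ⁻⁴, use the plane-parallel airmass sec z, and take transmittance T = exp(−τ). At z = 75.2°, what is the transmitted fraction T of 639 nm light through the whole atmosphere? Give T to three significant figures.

0.866

sec 75.2° = 3.9147.
τ = 0.0982 × (500/639)⁴ × 3.9147 = 0.0982 × 0.3749 × 3.9147 = 0.1441.
T = exp(−0.1441) = 0.8658.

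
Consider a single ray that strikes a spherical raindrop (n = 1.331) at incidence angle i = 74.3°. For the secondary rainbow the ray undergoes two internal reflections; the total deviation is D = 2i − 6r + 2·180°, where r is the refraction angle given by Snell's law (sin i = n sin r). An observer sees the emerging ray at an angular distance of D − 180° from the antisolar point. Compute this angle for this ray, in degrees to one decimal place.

sin r = sin 74.3° / 1.331 = 0.9627/1.331 = 0.7233; r = 46.33°.
D = 2·74.3° − 6·46.33° + 2·180° = 148.60° − 277.96° + 360° = 230.64°.
Angle from antisolar point = D − 180° = 50.64°.

50.6°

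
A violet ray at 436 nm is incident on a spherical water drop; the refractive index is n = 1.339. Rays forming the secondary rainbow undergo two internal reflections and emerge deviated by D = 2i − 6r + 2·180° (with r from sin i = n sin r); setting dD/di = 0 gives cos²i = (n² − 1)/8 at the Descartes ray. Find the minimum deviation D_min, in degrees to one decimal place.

cos²i = (1.79292 − 1)/8 = 0.09912; i = arccos(0.31483) = 71.650°.
sin r = sin 71.650°/1.339 = 0.70885; r = 45.141°.
D_min = 2·71.650° − 6·45.141° + 360° = 232.451°.

232.5°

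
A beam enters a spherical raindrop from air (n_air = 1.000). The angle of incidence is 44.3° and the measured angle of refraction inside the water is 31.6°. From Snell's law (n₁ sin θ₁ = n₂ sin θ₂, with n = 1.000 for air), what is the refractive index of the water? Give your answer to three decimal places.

1.333

n = sin θ_i / sin θ_r = sin 44.3° / sin 31.6° = 0.6984 / 0.5240 = 1.3329.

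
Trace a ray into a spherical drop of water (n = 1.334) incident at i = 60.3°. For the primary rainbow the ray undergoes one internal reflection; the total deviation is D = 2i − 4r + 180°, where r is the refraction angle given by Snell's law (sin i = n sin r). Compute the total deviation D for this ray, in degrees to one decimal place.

138.1°

sin r = sin 60.3° / 1.334 = 0.8686/1.334 = 0.6511; r = 40.63°.
D = 2·60.3° − 4·40.63° + 180° = 120.60° − 162.51° + 180° = 138.09°.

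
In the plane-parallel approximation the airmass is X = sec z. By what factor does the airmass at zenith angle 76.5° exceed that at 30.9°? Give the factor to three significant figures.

3.68

X(76.5°)/X(30.9°) = sec 76.5° / sec 30.9° = cos 30.9° / cos 76.5° = 0.8581/0.2334 = 3.6757.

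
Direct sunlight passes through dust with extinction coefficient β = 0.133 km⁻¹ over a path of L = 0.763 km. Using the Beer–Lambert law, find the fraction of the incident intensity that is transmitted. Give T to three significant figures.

τ = β·L = 0.133 × 0.763 = 0.1015.
T = exp(−0.1015) = 0.9035.

0.904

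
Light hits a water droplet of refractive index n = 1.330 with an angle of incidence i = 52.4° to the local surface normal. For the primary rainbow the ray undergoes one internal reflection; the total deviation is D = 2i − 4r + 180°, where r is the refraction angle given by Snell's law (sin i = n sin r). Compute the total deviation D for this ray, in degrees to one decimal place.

138.5°

sin r = sin 52.4° / 1.330 = 0.7923/1.330 = 0.5957; r = 36.56°.
D = 2·52.4° − 4·36.56° + 180° = 104.80° − 146.25° + 180° = 138.55°.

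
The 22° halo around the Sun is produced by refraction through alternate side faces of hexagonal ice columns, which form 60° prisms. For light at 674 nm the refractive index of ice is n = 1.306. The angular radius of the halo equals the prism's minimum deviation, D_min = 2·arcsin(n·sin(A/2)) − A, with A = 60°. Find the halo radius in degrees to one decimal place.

21.5°

n·sin(A/2) = 1.306 × sin 30° = 1.306 × 0.5000 = 0.6530.
D_min = 2·arcsin(0.6530) − 60° = 2 × 40.768° − 60° = 21.536°.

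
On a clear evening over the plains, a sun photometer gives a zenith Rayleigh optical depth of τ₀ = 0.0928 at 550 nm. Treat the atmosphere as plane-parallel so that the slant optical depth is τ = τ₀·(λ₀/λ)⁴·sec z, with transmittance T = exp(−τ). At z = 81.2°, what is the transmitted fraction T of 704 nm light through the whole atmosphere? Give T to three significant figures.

sec 81.2° = 6.5366.
τ = 0.0928 × (550/704)⁴ × 6.5366 = 0.0928 × 0.3725 × 6.5366 = 0.2260.
T = exp(−0.2260) = 0.7977.

0.798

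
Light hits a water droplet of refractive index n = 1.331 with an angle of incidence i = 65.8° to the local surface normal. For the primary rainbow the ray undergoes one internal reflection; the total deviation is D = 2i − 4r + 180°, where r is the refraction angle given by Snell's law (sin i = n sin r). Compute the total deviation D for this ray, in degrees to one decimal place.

138.6°

sin r = sin 65.8° / 1.331 = 0.9121/1.331 = 0.6853; r = 43.26°.
D = 2·65.8° − 4·43.26° + 180° = 131.60° − 173.03° + 180° = 138.57°.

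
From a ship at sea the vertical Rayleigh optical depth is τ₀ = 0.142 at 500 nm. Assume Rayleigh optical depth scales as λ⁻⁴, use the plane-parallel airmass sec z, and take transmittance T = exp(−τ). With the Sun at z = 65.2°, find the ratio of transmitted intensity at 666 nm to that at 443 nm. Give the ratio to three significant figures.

Airmass: sec 65.2° = 2.3841.
τ(666 nm) = 0.142 × (500/666)⁴ × 2.3841 = 0.142 × 0.3177 × 2.3841 = 0.1075.
τ(443 nm) = 0.142 × (500/443)⁴ × 2.3841 = 0.142 × 1.6228 × 2.3841 = 0.5494.
T(666)/T(443) = exp(τ_B − τ_A) = exp(0.4418) = 1.5556.

1.56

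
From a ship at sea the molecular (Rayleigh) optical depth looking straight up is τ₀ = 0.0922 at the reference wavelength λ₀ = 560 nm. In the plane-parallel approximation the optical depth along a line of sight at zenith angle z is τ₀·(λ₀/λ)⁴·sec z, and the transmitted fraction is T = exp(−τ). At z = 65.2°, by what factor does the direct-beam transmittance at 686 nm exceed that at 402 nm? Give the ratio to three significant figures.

Airmass: sec 65.2° = 2.3841.
τ(686 nm) = 0.0922 × (560/686)⁴ × 2.3841 = 0.0922 × 0.4441 × 2.3841 = 0.0976.
τ(402 nm) = 0.0922 × (560/402)⁴ × 2.3841 = 0.0922 × 3.7657 × 2.3841 = 0.8277.
T(686)/T(402) = exp(τ_B − τ_A) = exp(0.7301) = 2.0754.

2.08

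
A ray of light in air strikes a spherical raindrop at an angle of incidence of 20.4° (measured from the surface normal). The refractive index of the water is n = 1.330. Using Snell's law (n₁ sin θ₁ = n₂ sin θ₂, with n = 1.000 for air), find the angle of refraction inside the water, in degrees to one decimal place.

Snell: sin θ_r = sin θ_i / n = sin 20.4° / 1.330 = 0.3486 / 1.330 = 0.2621.
θ_r = arcsin(0.2621) = 15.19°.

15.2°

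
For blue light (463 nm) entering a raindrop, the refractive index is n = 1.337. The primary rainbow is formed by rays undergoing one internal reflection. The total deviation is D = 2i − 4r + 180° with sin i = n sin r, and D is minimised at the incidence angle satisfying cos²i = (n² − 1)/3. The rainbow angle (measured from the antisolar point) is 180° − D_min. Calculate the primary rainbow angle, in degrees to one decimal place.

cos²i = (1.78757 − 1)/3 = 0.26252; i = arccos(0.51237) = 59.178°.
sin r = sin 59.178°/1.337 = 0.64231; r = 39.964°.
D_min = 2·59.178° − 4·39.964° + 180° = 138.500°.
Rainbow angle = 180° − D_min = 41.500°.

41.5°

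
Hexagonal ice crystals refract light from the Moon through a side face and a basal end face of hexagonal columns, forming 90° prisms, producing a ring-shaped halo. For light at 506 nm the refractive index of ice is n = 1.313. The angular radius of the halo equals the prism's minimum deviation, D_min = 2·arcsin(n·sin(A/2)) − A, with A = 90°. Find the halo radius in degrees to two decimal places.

46.38°

n·sin(A/2) = 1.313 × sin 45° = 1.313 × 0.7071 = 0.9284.
D_min = 2·arcsin(0.9284) − 90° = 2 × 68.192° − 90° = 46.383°.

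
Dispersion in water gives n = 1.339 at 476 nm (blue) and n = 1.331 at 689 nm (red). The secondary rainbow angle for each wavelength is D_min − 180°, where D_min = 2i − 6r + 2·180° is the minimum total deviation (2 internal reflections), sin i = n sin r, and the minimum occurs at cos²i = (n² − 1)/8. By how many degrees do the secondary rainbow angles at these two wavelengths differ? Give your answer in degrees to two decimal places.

2.09°

At 476 nm (n = 1.339): cos²i = 0.09912 → i = 71.650°, r = 45.141°, D_min = 232.451°, rainbow angle = 52.451°.
At 689 nm (n = 1.331): cos²i = 0.09645 → i = 71.907°, r = 45.575°, D_min = 230.365°, rainbow angle = 50.365°.
Angular width = |52.451° − 50.365°| = 2.086°.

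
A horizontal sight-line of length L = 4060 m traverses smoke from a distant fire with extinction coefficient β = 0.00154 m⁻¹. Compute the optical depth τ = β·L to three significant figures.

6.25

τ = β·L = 0.00154 × 4060 = 6.2524.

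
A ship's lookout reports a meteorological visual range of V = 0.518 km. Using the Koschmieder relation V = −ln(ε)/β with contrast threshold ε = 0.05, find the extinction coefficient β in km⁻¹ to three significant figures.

5.78 km⁻¹

β = −ln(0.05) / V = 2.996 / 0.518 = 5.7833 km⁻¹.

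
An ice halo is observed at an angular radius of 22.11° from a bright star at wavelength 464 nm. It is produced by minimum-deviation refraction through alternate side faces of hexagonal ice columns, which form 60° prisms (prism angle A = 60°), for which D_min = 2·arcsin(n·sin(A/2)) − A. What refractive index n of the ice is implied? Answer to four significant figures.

Rearranging: n = sin((D_min + A)/2) / sin(A/2).
(D_min + A)/2 = (22.11° + 60°)/2 = 41.055°.
n = sin 41.055° / sin 30° = 0.6568 / 0.5000 = 1.3136.

1.314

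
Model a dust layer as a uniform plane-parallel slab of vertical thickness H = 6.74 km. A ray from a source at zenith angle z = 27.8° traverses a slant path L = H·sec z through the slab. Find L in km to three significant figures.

7.62 km

sec z = 1/cos 27.8° = 1.1305.
L = 6.74 × 1.1305 = 7.619 km.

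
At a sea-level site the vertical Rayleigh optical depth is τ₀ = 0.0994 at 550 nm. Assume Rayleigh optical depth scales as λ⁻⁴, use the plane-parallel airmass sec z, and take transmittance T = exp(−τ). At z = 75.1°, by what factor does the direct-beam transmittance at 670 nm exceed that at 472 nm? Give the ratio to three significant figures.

1.71

Airmass: sec 75.1° = 3.8890.
τ(670 nm) = 0.0994 × (550/670)⁴ × 3.8890 = 0.0994 × 0.4541 × 3.8890 = 0.1755.
τ(472 nm) = 0.0994 × (550/472)⁴ × 3.8890 = 0.0994 × 1.8437 × 3.8890 = 0.7127.
T(670)/T(472) = exp(τ_B − τ_A) = exp(0.5372) = 1.7112.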